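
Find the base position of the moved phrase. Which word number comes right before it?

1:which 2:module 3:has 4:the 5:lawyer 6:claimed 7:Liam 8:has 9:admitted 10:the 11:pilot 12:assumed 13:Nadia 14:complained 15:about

The displaced element is "which module" (word 2).
It is linked across 3 clause boundaries (Ø → Ø → Ø).
It functions as the object of the preposition "about" of "complained", so the gap sits immediately after word 15 ("about").
Base order: The lawyer has claimed Liam has admitted the pilot assumed Nadia complained about which module.

15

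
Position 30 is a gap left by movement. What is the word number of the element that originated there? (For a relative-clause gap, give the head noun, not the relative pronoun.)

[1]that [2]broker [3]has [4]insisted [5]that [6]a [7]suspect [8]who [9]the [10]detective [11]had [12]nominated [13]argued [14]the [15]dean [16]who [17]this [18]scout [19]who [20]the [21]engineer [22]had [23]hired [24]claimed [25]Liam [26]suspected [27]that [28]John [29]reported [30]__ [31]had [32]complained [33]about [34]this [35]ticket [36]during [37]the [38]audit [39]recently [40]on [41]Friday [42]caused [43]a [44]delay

15

The gap at 30 is the subject of "complained", inside a relative clause.
The relative pronoun is "who" (word 16); it is bound by the head noun immediately before it.
Its filler is the head noun "dean", at word 15.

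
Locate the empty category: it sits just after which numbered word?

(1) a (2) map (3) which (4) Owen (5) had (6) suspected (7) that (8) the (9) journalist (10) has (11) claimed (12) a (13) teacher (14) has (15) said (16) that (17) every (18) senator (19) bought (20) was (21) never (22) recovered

The displaced element is "a map" (word 2).
It is linked across 3 clause boundaries (that → Ø → that).
It functions as the direct object of "bought", so the gap sits immediately after word 19 ("bought").
Base order: Owen had suspected that the journalist has claimed a teacher has said that every senator bought a map.

19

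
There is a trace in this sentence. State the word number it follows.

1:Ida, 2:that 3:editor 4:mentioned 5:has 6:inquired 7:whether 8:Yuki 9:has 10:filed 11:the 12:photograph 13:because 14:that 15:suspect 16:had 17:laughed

The displaced element is "Ida" (word 1).
It is linked across 1 clause boundary (Ø).
It functions as the subject of "inquired", so the gap sits immediately after word 4 ("mentioned").
Base order: That editor mentioned that Ida has inquired whether Yuki has filed the photograph because that suspect had laughed.

4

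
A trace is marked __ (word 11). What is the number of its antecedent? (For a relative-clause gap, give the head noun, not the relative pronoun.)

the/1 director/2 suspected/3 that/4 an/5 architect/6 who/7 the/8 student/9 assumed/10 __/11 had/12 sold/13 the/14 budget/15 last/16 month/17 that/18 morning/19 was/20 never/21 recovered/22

The gap at 11 is the subject of "sold", inside a relative clause.
The relative pronoun is "who" (word 7); it is bound by the head noun immediately before it.
Its filler is the head noun "architect", at word 6.

6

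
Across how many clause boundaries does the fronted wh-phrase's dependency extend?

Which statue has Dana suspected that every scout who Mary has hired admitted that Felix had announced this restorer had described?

3

"which statue" is extracted from the object of "described".
Boundaries crossed, outermost first: [that], [that], [Ø] — 3 in total.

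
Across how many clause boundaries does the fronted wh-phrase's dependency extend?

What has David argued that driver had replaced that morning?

"what" is extracted from the object of "replaced".
Boundaries crossed, outermost first: [Ø] — 1 in total.

1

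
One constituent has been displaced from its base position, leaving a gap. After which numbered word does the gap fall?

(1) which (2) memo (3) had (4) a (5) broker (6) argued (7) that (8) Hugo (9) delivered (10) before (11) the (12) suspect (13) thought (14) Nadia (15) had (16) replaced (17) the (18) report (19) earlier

The displaced element is "which memo" (word 2).
It is linked across 1 clause boundary (that).
It functions as the direct object of "delivered", so the gap sits immediately after word 9 ("delivered").
Base order: A broker had argued that Hugo delivered which memo before the suspect thought Nadia had replaced the report earlier.

9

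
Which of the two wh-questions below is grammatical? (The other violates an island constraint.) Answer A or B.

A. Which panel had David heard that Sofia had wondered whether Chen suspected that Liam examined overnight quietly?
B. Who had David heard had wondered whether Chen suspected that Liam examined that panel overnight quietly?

B

In A, the wh-phrase is extracted from inside a wh-island (introduced by "whether"), which blocks movement.
In B, the extraction path crosses only that-complement boundaries, which are transparent.
So B is grammatical.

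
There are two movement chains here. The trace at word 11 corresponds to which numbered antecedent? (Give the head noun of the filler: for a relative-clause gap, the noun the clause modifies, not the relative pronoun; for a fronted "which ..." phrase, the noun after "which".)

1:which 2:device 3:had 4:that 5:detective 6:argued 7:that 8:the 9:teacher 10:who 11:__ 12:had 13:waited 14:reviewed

9

The marked gap is inside the relative clause, the subject of "waited".
Its filler is the head noun "teacher" (via "who"), at word 9.
(The other dependency links word 2 to a gap after word 14.)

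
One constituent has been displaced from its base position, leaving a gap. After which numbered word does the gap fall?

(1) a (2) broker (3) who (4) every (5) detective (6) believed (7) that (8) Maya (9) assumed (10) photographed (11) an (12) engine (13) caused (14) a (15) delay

The displaced element is "a broker" (word 2).
It is linked across 2 clause boundaries (that → Ø).
It functions as the subject of "photographed", so the gap sits immediately after word 9 ("assumed").
Base order: Every detective believed that Maya assumed that a broker photographed an engine.

9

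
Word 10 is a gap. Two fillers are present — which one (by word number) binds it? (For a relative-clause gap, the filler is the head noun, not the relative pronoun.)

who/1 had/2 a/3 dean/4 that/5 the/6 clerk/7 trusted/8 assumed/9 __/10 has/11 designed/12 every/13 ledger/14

1

The marked gap is the subject of "designed".
Its filler is the fronted wh-phrase "who", at word 1.
(The other dependency links word 4 to a gap after word 8.)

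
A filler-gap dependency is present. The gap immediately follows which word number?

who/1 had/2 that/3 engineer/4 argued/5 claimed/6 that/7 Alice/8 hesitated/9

The displaced element is "who" (word 1).
It is linked across 1 clause boundary (Ø).
It functions as the subject of "claimed", so the gap sits immediately after word 5 ("argued").
Base order: That engineer had argued that who claimed that Alice hesitated.

5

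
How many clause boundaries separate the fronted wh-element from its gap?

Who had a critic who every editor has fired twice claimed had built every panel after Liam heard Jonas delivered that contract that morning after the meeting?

"who" is extracted from the subject of "built".
Boundaries crossed, outermost first: [Ø] — 1 in total.

1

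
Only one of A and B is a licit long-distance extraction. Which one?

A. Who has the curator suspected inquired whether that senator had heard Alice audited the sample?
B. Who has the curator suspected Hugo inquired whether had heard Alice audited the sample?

A

In B, the wh-phrase is extracted from inside a wh-island (introduced by "whether"), which blocks movement.
In A, the extraction path crosses only that-complement boundaries, which are transparent.
So A is grammatical.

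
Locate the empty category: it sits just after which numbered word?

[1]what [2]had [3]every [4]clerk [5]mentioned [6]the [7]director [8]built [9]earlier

The displaced element is "what" (word 1).
It is linked across 1 clause boundary (Ø).
It functions as the direct object of "built", so the gap sits immediately after word 8 ("built").
Base order: Every clerk had mentioned the director built what earlier.

8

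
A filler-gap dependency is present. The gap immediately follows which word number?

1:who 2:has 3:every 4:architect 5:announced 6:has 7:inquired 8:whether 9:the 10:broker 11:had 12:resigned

The displaced element is "who" (word 1).
It is linked across 1 clause boundary (Ø).
It functions as the subject of "inquired", so the gap sits immediately after word 5 ("announced").
Base order: Every architect has announced that who has inquired whether the broker had resigned.

5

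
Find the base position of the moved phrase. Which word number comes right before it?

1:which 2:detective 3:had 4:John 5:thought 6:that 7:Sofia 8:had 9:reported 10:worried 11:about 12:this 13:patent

9

The displaced element is "which detective" (word 2).
It is linked across 2 clause boundaries (that → Ø).
It functions as the subject of "worried", so the gap sits immediately after word 9 ("reported").
Base order: John had thought that Sofia had reported that which detective worried about this patent.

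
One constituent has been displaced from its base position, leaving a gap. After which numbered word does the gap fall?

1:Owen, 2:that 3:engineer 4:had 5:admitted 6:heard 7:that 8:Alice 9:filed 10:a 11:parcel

5

The displaced element is "Owen" (word 1).
It is linked across 1 clause boundary (Ø).
It functions as the subject of "heard", so the gap sits immediately after word 5 ("admitted").
Base order: That engineer had admitted that Owen heard that Alice filed a parcel.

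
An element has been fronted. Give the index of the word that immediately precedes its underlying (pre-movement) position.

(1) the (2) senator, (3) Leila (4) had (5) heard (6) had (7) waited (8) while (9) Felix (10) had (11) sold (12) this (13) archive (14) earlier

The displaced element is "the senator" (word 2).
It is linked across 1 clause boundary (Ø).
It functions as the subject of "waited", so the gap sits immediately after word 5 ("heard").
Base order: Leila had heard the senator had waited while Felix had sold this archive earlier.

5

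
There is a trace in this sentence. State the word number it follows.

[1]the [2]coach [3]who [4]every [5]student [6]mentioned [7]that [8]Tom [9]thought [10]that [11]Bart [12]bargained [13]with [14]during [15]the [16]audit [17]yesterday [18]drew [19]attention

13

The displaced element is "the coach" (word 2).
It is linked across 2 clause boundaries (that → that).
It functions as the object of the preposition "with" of "bargained", so the gap sits immediately after word 13 ("with").
Base order: Every student mentioned that Tom thought that Bart bargained with the coach during the audit yesterday.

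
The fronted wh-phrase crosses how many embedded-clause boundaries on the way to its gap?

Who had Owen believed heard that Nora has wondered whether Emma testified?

1

"who" is extracted from the subject of "heard".
Boundaries crossed, outermost first: [Ø] — 1 in total.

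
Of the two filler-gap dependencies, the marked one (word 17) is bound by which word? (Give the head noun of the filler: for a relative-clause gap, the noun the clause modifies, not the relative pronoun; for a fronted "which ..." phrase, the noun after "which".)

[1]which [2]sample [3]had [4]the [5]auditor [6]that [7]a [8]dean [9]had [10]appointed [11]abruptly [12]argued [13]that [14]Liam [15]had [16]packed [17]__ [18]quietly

2

The marked gap is the direct object of "packed".
Its filler is the fronted wh-phrase "which sample", at word 2.
(The other dependency links word 5 to a gap after word 10.)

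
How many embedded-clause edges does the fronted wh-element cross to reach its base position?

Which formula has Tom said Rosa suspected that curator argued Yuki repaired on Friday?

3

"which formula" is extracted from the object of "repaired".
Boundaries crossed, outermost first: [Ø], [Ø], [Ø] — 3 in total.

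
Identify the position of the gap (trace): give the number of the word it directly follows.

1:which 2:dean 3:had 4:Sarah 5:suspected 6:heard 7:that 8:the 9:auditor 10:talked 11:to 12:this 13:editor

5

The displaced element is "which dean" (word 2).
It is linked across 1 clause boundary (Ø).
It functions as the subject of "heard", so the gap sits immediately after word 5 ("suspected").
Base order: Sarah had suspected that which dean heard that the auditor talked to this editor.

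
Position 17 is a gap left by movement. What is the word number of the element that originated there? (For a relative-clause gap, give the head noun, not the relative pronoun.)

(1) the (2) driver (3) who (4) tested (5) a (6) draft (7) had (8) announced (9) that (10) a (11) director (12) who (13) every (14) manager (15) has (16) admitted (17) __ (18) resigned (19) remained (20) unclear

11

The gap at 17 is the subject of "resigned", inside a relative clause.
The relative pronoun is "who" (word 12); it is bound by the head noun immediately before it.
Its filler is the head noun "director", at word 11.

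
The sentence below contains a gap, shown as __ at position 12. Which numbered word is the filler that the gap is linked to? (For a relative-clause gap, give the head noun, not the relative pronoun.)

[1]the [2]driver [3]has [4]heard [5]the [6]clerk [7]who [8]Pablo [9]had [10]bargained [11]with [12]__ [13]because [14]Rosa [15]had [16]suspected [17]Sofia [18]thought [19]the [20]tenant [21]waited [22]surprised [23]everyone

The gap at 12 is the prepositional object of "bargained", inside a relative clause.
The relative pronoun is "who" (word 7); it is bound by the head noun immediately before it.
Its filler is the head noun "clerk", at word 6.

6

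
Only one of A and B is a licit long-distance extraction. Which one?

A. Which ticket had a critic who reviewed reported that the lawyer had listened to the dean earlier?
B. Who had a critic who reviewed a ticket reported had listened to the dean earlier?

In A, the wh-phrase is extracted from inside a complex-NP island (relative clause) (introduced by "who"), which blocks movement.
In B, the extraction path crosses only that-complement boundaries, which are transparent.
So B is grammatical.

B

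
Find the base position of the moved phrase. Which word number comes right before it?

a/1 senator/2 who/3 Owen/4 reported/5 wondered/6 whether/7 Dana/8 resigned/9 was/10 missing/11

The displaced element is "a senator" (word 2).
It is linked across 1 clause boundary (Ø).
It functions as the subject of "wondered", so the gap sits immediately after word 5 ("reported").
Base order: Owen reported that a senator wondered whether Dana resigned.

5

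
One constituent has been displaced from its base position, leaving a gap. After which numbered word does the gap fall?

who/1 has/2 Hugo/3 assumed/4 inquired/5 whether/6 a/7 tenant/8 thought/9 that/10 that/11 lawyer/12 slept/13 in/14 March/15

The displaced element is "who" (word 1).
It is linked across 1 clause boundary (Ø).
It functions as the subject of "inquired", so the gap sits immediately after word 4 ("assumed").
Base order: Hugo has assumed that who inquired whether a tenant thought that that lawyer slept in March.

4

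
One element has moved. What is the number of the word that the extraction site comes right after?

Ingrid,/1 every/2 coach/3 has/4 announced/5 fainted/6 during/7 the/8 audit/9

The displaced element is "Ingrid" (word 1).
It is linked across 1 clause boundary (Ø).
It functions as the subject of "fainted", so the gap sits immediately after word 5 ("announced").
Base order: Every coach has announced Ingrid fainted during the audit.

5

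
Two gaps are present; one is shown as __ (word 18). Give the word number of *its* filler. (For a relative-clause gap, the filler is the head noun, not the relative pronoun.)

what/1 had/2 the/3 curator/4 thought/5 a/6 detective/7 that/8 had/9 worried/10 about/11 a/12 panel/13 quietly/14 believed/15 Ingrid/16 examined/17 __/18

The marked gap is the direct object of "examined".
Its filler is the fronted wh-phrase "what", at word 1.
(The other dependency links word 7 to a gap after word 8.)

1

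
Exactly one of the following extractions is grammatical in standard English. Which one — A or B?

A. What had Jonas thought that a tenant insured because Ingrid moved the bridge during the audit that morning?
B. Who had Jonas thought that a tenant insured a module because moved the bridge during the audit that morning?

In B, the wh-phrase is extracted from inside an adjunct island (introduced by "because"), which blocks movement.
In A, the extraction path crosses only that-complement boundaries, which are transparent.
So A is grammatical.

A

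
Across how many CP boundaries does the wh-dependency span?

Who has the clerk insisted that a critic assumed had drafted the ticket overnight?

"who" is extracted from the subject of "drafted".
Boundaries crossed, outermost first: [that], [Ø] — 2 in total.

2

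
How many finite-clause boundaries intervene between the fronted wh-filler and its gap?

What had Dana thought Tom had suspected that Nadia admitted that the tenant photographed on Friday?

"what" is extracted from the object of "photographed".
Boundaries crossed, outermost first: [Ø], [that], [that] — 3 in total.

3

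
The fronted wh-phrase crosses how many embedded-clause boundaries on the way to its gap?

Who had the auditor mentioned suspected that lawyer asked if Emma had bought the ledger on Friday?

"who" is extracted from the subject of "suspected".
Boundaries crossed, outermost first: [Ø] — 1 in total.

1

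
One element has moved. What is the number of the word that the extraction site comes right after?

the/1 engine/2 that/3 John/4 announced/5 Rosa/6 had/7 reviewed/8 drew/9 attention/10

8

The displaced element is "the engine" (word 2).
It is linked across 1 clause boundary (Ø).
It functions as the direct object of "reviewed", so the gap sits immediately after word 8 ("reviewed").
Base order: John announced Rosa had reviewed the engine.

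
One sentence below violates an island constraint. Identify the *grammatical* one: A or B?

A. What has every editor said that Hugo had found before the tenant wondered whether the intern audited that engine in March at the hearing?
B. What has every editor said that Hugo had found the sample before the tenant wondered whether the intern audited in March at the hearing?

In B, the wh-phrase is extracted from inside an adjunct island (introduced by "before"), which blocks movement.
In A, the extraction path crosses only that-complement boundaries, which are transparent.
So A is grammatical.

A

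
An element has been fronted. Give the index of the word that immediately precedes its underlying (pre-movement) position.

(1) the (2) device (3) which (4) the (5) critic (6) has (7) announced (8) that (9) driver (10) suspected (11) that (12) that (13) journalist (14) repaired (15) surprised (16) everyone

14

The displaced element is "the device" (word 2).
It is linked across 2 clause boundaries (Ø → that).
It functions as the direct object of "repaired", so the gap sits immediately after word 14 ("repaired").
Base order: The critic has announced that driver suspected that that journalist repaired the device.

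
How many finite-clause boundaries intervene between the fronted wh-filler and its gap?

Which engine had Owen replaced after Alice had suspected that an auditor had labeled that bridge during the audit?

"which engine" originates inside the matrix clause — no clause boundary is crossed.

0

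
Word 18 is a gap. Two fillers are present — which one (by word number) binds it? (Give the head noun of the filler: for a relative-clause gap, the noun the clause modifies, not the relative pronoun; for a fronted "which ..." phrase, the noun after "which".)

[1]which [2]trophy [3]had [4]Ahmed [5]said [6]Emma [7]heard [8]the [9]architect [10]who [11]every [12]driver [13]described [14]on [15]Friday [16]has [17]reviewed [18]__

The marked gap is the direct object of "reviewed".
Its filler is the fronted wh-phrase "which trophy", at word 2.
(The other dependency links word 9 to a gap after word 13.)

2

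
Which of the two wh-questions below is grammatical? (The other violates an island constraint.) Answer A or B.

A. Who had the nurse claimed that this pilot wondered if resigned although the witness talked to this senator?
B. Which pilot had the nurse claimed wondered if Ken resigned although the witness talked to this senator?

B

In A, the wh-phrase is extracted from inside a wh-island (introduced by "if"), which blocks movement.
In B, the extraction path crosses only that-complement boundaries, which are transparent.
So B is grammatical.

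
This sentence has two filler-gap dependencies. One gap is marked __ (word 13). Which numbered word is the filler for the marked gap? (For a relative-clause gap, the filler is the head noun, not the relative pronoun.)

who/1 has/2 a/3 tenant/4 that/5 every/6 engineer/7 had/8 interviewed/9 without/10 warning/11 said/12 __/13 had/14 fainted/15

The marked gap is the subject of "fainted".
Its filler is the fronted wh-phrase "who", at word 1.
(The other dependency links word 4 to a gap after word 9.)

1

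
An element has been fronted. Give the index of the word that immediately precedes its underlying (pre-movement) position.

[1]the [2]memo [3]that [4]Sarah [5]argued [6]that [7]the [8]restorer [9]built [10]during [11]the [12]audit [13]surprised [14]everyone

9

The displaced element is "the memo" (word 2).
It is linked across 1 clause boundary (that).
It functions as the direct object of "built", so the gap sits immediately after word 9 ("built").
Base order: Sarah argued that the restorer built the memo during the audit.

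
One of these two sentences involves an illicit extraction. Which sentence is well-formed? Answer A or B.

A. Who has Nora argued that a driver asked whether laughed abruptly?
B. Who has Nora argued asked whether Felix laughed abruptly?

B

In A, the wh-phrase is extracted from inside a wh-island (introduced by "whether"), which blocks movement.
In B, the extraction path crosses only that-complement boundaries, which are transparent.
So B is grammatical.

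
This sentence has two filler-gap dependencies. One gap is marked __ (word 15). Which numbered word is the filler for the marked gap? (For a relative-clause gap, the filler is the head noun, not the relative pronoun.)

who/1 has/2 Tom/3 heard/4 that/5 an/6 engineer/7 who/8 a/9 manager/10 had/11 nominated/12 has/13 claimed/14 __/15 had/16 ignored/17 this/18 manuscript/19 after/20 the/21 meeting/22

The marked gap is the subject of "ignored".
Its filler is the fronted wh-phrase "who", at word 1.
(The other dependency links word 7 to a gap after word 12.)

1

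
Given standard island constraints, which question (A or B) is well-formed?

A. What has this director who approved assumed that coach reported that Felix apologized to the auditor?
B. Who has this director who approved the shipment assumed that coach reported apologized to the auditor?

B

In A, the wh-phrase is extracted from inside a complex-NP island (relative clause) (introduced by "who"), which blocks movement.
In B, the extraction path crosses only that-complement boundaries, which are transparent.
So B is grammatical.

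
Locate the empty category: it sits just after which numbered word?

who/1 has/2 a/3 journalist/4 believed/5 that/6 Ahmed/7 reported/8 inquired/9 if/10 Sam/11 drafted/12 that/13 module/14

The displaced element is "who" (word 1).
It is linked across 2 clause boundaries (that → Ø).
It functions as the subject of "inquired", so the gap sits immediately after word 8 ("reported").
Base order: A journalist has believed that Ahmed reported that who inquired if Sam drafted that module.

8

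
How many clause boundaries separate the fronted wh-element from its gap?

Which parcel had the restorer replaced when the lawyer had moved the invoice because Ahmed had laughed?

0

"which parcel" originates inside the matrix clause — no clause boundary is crossed.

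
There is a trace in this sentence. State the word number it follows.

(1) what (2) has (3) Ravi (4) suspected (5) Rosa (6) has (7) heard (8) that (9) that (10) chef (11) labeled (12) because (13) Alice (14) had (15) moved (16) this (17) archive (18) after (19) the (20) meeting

The displaced element is "what" (word 1).
It is linked across 2 clause boundaries (Ø → that).
It functions as the direct object of "labeled", so the gap sits immediately after word 11 ("labeled").
Base order: Ravi has suspected Rosa has heard that that chef labeled what because Alice had moved this archive after the meeting.

11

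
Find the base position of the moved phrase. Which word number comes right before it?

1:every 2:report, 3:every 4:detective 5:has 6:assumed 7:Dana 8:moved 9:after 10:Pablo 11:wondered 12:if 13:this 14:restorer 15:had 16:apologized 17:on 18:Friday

8

The displaced element is "every report" (word 2).
It is linked across 1 clause boundary (Ø).
It functions as the direct object of "moved", so the gap sits immediately after word 8 ("moved").
Base order: Every detective has assumed Dana moved every report after Pablo wondered if this restorer had apologized on Friday.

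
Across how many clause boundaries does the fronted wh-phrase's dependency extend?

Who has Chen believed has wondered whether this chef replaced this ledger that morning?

"who" is extracted from the subject of "wondered".
Boundaries crossed, outermost first: [Ø] — 1 in total.

1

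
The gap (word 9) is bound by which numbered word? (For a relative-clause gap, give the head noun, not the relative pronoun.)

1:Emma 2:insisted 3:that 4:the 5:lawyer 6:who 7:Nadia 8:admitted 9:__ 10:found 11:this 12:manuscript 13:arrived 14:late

The gap at 9 is the subject of "found", inside a relative clause.
The relative pronoun is "who" (word 6); it is bound by the head noun immediately before it.
Its filler is the head noun "lawyer", at word 5.

5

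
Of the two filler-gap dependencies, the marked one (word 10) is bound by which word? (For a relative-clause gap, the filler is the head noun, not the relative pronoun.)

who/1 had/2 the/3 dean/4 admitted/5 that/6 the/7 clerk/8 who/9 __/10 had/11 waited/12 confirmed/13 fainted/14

8

The marked gap is inside the relative clause, the subject of "waited".
Its filler is the head noun "clerk" (via "who"), at word 8.
(The other dependency links word 1 to a gap after word 13.)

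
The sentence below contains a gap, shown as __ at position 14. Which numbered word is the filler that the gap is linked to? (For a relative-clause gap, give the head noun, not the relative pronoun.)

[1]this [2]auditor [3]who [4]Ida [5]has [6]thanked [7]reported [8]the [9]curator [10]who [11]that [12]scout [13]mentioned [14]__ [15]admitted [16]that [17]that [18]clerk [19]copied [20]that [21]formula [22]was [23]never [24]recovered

9

The gap at 14 is the subject of "admitted", inside a relative clause.
The relative pronoun is "who" (word 10); it is bound by the head noun immediately before it.
Its filler is the head noun "curator", at word 9.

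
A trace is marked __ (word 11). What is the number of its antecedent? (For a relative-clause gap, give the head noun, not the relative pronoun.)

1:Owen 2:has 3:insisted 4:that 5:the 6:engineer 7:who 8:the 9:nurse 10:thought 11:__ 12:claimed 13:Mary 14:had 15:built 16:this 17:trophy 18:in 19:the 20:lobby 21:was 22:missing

The gap at 11 is the subject of "claimed", inside a relative clause.
The relative pronoun is "who" (word 7); it is bound by the head noun immediately before it.
Its filler is the head noun "engineer", at word 6.

6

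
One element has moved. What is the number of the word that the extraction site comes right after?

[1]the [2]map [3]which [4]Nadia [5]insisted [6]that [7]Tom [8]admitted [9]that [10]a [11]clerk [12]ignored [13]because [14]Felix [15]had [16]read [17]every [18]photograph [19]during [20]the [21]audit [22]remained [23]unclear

12

The displaced element is "the map" (word 2).
It is linked across 2 clause boundaries (that → that).
It functions as the direct object of "ignored", so the gap sits immediately after word 12 ("ignored").
Base order: Nadia insisted that Tom admitted that a clerk ignored the map because Felix had read every photograph during the audit.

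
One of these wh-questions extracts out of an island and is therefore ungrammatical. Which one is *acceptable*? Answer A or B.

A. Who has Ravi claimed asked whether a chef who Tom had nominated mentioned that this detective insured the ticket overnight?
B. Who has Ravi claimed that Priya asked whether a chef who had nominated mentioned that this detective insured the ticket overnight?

A

In B, the wh-phrase is extracted from inside a wh-island (introduced by "whether"), which blocks movement.
In A, the extraction path crosses only that-complement boundaries, which are transparent.
So A is grammatical.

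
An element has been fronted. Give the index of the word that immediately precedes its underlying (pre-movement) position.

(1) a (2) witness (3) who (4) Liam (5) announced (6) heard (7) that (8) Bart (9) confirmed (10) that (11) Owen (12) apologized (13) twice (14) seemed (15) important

The displaced element is "a witness" (word 2).
It is linked across 1 clause boundary (Ø).
It functions as the subject of "heard", so the gap sits immediately after word 5 ("announced").
Base order: Liam announced that a witness heard that Bart confirmed that Owen apologized twice.

5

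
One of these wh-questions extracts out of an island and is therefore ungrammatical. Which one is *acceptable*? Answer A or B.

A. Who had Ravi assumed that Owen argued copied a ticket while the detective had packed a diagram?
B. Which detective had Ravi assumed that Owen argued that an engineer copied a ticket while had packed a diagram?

In B, the wh-phrase is extracted from inside an adjunct island (introduced by "while"), which blocks movement.
In A, the extraction path crosses only that-complement boundaries, which are transparent.
So A is grammatical.

A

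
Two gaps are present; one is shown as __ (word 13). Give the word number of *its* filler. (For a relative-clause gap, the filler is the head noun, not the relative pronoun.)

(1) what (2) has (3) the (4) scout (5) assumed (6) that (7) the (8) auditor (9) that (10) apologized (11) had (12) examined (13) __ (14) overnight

The marked gap is the direct object of "examined".
Its filler is the fronted wh-phrase "what", at word 1.
(The other dependency links word 8 to a gap after word 9.)

1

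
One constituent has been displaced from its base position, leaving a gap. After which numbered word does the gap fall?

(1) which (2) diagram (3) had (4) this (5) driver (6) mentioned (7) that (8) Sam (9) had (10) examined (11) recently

The displaced element is "which diagram" (word 2).
It is linked across 1 clause boundary (that).
It functions as the direct object of "examined", so the gap sits immediately after word 10 ("examined").
Base order: This driver had mentioned that Sam had examined which diagram recently.

10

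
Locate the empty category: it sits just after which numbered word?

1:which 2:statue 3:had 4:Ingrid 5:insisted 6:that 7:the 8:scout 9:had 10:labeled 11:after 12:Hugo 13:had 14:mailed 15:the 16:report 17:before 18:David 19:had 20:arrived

The displaced element is "which statue" (word 2).
It is linked across 1 clause boundary (that).
It functions as the direct object of "labeled", so the gap sits immediately after word 10 ("labeled").
Base order: Ingrid had insisted that the scout had labeled which statue after Hugo had mailed the report before David had arrived.

10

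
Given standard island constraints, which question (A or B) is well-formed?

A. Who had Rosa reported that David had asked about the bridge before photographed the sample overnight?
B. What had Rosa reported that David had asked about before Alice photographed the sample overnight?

B

In A, the wh-phrase is extracted from inside an adjunct island (introduced by "before"), which blocks movement.
In B, the extraction path crosses only that-complement boundaries, which are transparent.
So B is grammatical.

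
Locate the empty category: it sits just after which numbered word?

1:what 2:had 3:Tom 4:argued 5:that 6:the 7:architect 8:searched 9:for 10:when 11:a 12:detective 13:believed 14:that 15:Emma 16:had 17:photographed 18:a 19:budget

The displaced element is "what" (word 1).
It is linked across 1 clause boundary (that).
It functions as the object of the preposition "for" of "searched", so the gap sits immediately after word 9 ("for").
Base order: Tom had argued that the architect searched for what when a detective believed that Emma had photographed a budget.

9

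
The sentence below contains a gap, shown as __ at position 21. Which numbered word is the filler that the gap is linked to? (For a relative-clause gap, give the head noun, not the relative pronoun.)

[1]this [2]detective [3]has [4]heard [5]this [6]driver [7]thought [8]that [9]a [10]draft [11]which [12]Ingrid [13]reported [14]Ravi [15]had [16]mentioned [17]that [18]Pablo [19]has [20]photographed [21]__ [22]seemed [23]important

The gap at 21 is the object of "photographed", inside a relative clause.
The relative pronoun is "which" (word 11); it is bound by the head noun immediately before it.
Its filler is the head noun "draft", at word 10.

10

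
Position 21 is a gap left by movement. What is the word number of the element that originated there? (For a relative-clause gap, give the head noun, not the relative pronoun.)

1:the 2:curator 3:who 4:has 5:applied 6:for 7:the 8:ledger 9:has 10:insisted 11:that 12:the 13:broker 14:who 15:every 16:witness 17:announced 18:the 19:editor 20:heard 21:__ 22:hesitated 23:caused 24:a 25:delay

13

The gap at 21 is the subject of "hesitated", inside a relative clause.
The relative pronoun is "who" (word 14); it is bound by the head noun immediately before it.
Its filler is the head noun "broker", at word 13.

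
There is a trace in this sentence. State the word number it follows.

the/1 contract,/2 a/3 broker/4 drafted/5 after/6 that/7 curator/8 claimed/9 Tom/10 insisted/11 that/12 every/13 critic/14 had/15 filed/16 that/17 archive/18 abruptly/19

5

The displaced element is "the contract" (word 2).
It functions as the direct object of "drafted", so the gap sits immediately after word 5 ("drafted").
Base order: A broker drafted the contract after that curator claimed Tom insisted that every critic had filed that archive abruptly.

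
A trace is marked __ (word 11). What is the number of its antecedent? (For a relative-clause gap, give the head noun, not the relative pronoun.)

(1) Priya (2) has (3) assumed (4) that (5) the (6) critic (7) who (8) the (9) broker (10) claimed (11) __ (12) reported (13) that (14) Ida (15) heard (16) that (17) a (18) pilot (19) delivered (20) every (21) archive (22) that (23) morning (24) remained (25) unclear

The gap at 11 is the subject of "reported", inside a relative clause.
The relative pronoun is "who" (word 7); it is bound by the head noun immediately before it.
Its filler is the head noun "critic", at word 6.

6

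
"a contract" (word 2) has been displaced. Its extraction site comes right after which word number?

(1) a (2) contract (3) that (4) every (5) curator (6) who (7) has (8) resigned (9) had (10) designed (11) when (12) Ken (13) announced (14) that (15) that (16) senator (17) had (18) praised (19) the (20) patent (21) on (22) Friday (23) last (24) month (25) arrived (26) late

10

The displaced element is "a contract" (word 2).
It functions as the direct object of "designed", so the gap sits immediately after word 10 ("designed").
Base order: Every curator who has resigned had designed a contract when Ken announced that that senator had praised the patent on Friday last month.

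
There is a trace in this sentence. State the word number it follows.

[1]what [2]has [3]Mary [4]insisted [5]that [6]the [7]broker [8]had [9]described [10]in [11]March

9

The displaced element is "what" (word 1).
It is linked across 1 clause boundary (that).
It functions as the direct object of "described", so the gap sits immediately after word 9 ("described").
Base order: Mary has insisted that the broker had described what in March.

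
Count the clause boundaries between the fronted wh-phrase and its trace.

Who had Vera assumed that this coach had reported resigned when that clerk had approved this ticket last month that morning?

"who" is extracted from the subject of "resigned".
Boundaries crossed, outermost first: [that], [Ø] — 2 in total.

2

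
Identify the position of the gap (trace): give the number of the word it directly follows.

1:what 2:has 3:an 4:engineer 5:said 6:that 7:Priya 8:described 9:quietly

The displaced element is "what" (word 1).
It is linked across 1 clause boundary (that).
It functions as the direct object of "described", so the gap sits immediately after word 8 ("described").
Base order: An engineer has said that Priya described what quietly.

8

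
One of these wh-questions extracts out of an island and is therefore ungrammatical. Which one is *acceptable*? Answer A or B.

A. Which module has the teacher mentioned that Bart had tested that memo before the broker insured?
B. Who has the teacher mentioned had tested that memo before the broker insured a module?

B

In A, the wh-phrase is extracted from inside an adjunct island (introduced by "before"), which blocks movement.
In B, the extraction path crosses only that-complement boundaries, which are transparent.
So B is grammatical.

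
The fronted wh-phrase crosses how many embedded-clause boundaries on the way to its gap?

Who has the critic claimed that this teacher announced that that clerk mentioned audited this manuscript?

"who" is extracted from the subject of "audited".
Boundaries crossed, outermost first: [that], [that], [Ø] — 3 in total.

3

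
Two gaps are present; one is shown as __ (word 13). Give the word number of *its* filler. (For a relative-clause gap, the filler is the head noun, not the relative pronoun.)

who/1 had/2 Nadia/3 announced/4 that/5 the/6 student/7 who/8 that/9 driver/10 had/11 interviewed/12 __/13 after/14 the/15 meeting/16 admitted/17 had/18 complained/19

The marked gap is inside the relative clause, the direct object of "interviewed".
Its filler is the head noun "student" (via "who"), at word 7.
(The other dependency links word 1 to a gap after word 17.)

7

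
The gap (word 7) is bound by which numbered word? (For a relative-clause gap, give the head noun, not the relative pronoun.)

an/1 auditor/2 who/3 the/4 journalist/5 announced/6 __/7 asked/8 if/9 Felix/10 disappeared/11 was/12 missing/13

2

The gap at 7 is the subject of "asked", inside a relative clause.
The relative pronoun is "who" (word 3); it is bound by the head noun immediately before it.
Its filler is the head noun "auditor", at word 2.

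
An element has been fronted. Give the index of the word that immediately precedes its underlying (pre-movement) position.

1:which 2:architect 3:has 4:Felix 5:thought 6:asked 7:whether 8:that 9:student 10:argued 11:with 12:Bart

The displaced element is "which architect" (word 2).
It is linked across 1 clause boundary (Ø).
It functions as the subject of "asked", so the gap sits immediately after word 5 ("thought").
Base order: Felix has thought that which architect asked whether that student argued with Bart.

5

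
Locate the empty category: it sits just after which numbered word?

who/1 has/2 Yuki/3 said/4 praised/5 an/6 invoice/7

4

The displaced element is "who" (word 1).
It is linked across 1 clause boundary (Ø).
It functions as the subject of "praised", so the gap sits immediately after word 4 ("said").
Base order: Yuki has said that who praised an invoice.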